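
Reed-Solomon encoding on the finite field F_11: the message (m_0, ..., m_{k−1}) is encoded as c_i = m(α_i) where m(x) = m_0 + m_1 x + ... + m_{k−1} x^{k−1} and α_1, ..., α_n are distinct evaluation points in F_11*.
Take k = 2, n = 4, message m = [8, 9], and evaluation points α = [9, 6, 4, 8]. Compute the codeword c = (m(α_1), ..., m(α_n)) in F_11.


c = [1, 7, 0, 3]

Message polynomial: m(x) = 8 + 9·x (mod 11).
For each evaluation point α_i, compute m(α_i) mod 11:
  α_1 = 9: Horner steps 9 → 1, so m(9) = 1.
  α_2 = 6: Horner steps 9 → 7, so m(6) = 7.
  α_3 = 4: Horner steps 9 → 0, so m(4) = 0.
  α_4 = 8: Horner steps 9 → 3, so m(8) = 3.
Codeword c = [1, 7, 0, 3] ∈ F_11^4.


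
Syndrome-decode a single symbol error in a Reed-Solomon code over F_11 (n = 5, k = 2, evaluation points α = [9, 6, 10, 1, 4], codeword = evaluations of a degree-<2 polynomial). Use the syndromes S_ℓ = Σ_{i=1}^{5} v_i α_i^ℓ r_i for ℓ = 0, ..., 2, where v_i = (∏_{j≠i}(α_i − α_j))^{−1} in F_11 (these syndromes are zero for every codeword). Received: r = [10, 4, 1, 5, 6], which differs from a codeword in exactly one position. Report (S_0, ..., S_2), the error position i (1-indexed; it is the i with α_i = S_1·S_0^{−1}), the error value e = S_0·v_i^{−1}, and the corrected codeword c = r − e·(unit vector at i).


S = (4, 5, 9), error at position 5, error magnitude e = 6, c = [10, 4, 1, 5, 0].

Step 1: column multipliers v_i = (∏_{j≠i}(α_i − α_j))^{−1} mod 11.
  i = 1 (α = 9): (9−6)(9−10)(9−1)(9−4) = 3·(−1)·8·5 = −120 ≡ 1, so v_1 = 1^{−1} = 1 (mod 11).
  i = 2 (α = 6): (6−9)(6−10)(6−1)(6−4) = (−3)·(−4)·5·2 = 120 ≡ 10, so v_2 = 10^{−1} = 10 (mod 11).
  i = 3 (α = 10): (10−9)(10−6)(10−1)(10−4) = 1·4·9·6 = 216 ≡ 7, so v_3 = 7^{−1} = 8 (mod 11).
  i = 4 (α = 1): (1−9)(1−6)(1−10)(1−4) = (−8)·(−5)·(−9)·(−3) = 1080 ≡ 2, so v_4 = 2^{−1} = 6 (mod 11).
  i = 5 (α = 4): (4−9)(4−6)(4−10)(4−1) = (−5)·(−2)·(−6)·3 = −180 ≡ 7, so v_5 = 7^{−1} = 8 (mod 11).
  v = [1, 10, 8, 6, 8].
Step 2: syndromes of r = [10, 4, 1, 5, 6] (all sums mod 11).
  S_0 = Σ v_i r_i = 1·10 + 10·4 + 8·1 + 6·5 + 8·6 = 136 ≡ 4.
  S_1 = Σ v_i α_i r_i = 1·9·10 + 10·6·4 + 8·10·1 + 6·1·5 + 8·4·6 = 632 ≡ 5.
  α_i^2 mod 11 = [4, 3, 1, 1, 5].
  S_2 = Σ v_i α_i^2 r_i = 1·4·10 + 10·3·4 + 8·1·1 + 6·1·5 + 8·5·6 = 438 ≡ 9.
  S = (4, 5, 9) ≠ 0, so r is not a codeword (an error is present).
Step 3: locate the error. For a single error e at position i, S_ℓ = v_i·e·α_i^ℓ, so α_err = S_1/S_0.
  S_0^{−1} = 4^{−1} = 3 (mod 11), so α_err = 5·3 = 15 ≡ 4 = α_5. Error position i = 5.
  Consistency check: S_2/S_1 = 9·9 = 81 ≡ 4 = α_err ✓ (single-error assumption holds).
Step 4: error magnitude e = S_0/v_5 = S_0·∏_{j≠5}(α_5 − α_j) = 4·7 = 28 ≡ 6 (mod 11).
Step 5: correct position 5: c_5 = r_5 − e = 6 − 6 ≡ 0 (mod 11). Hence c = [10, 4, 1, 5, 0].
  Check: interpolating c through the α_i gives m(x) = 3 + 2·x (degree < 2) with m(α_i) = c_i for every i, so c is indeed a codeword.


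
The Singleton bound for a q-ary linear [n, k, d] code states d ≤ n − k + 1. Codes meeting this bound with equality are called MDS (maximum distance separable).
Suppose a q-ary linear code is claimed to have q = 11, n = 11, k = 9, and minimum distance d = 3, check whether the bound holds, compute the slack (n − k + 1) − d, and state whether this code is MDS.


Singleton RHS = n − k + 1 = 3, slack = 0, bound satisfied, MDS.

Singleton bound: d ≤ n − k + 1.
Here n = 11, k = 9, so n − k + 1 = 3.
Given d = 3, check d ≤ 3: YES.
Slack = (n − k + 1) − d = 0.
The code is MDS (slack = 0).
Description: the claimed parameters are [11, 9, 3]_11; such a code would be MDS (meets Singleton bound).


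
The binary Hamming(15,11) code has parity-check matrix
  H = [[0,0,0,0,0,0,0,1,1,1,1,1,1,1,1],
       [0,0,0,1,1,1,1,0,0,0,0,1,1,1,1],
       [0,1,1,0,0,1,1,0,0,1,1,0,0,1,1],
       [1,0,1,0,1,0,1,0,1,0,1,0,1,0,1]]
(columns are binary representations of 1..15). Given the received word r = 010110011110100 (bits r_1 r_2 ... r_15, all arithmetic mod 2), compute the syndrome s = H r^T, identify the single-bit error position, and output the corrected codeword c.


s = (1, 1, 1, 0)^T, error position = 14, corrected codeword c = 010110011110110

Compute s = H r^T mod 2 one row at a time:
  s_1 = 1 + 1 + 1 + 1 + 0 + 1 + 0 + 0 = 5 ≡ 1 (mod 2).
  s_2 = 1 + 1 + 0 + 0 + 0 + 1 + 0 + 0 = 3 ≡ 1 (mod 2).
  s_3 = 1 + 0 + 0 + 0 + 1 + 1 + 0 + 0 = 3 ≡ 1 (mod 2).
  s_4 = 0 + 0 + 1 + 0 + 1 + 1 + 1 + 0 = 4 ≡ 0 (mod 2).
s = (1, 1, 1, 0)^T — this equals column 14 of H (binary 1110), so error is at position 14.
Correct: flip bit 14 of r = 010110011110100 to get c = 010110011110110.


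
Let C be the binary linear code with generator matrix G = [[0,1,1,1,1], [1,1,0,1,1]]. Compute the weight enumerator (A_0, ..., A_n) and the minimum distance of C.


Weight distribution: A_0 = 1, A_2 = 1, A_4 = 2. Minimum distance d = 2.

Enumerate all 2^2 = 4 messages m ∈ F_2^2.
For each, compute codeword c = mG in F_2^5, then tally its weight.
  m = 00 → c = 00000, weight = 0.
  m = 10 → c = 01111, weight = 4.
  m = 01 → c = 11011, weight = 4.
  m = 11 → c = 10100, weight = 2.
Tally weights:
  weight 0: 1 codewords.
  weight 2: 1 codewords.
  weight 4: 2 codewords.
Minimum distance d = smallest w > 0 with A_w > 0 = 2.
Sanity: Σ A_w = 4 = 2^2 = 4 ✓.


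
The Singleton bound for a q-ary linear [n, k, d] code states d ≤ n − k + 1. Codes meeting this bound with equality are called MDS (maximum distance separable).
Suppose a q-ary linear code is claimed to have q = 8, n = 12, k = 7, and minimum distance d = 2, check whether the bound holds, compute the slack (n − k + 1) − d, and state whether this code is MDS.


Singleton RHS = n − k + 1 = 6, slack = 4, bound satisfied, not MDS.

Singleton bound: d ≤ n − k + 1.
Here n = 12, k = 7, so n − k + 1 = 6.
Given d = 2, check d ≤ 6: YES.
Slack = (n − k + 1) − d = 4.
The code is NOT MDS (slack = 4 > 0).
Description: the claimed parameters are [12, 7, 2]_8; such a code would be non-MDS.


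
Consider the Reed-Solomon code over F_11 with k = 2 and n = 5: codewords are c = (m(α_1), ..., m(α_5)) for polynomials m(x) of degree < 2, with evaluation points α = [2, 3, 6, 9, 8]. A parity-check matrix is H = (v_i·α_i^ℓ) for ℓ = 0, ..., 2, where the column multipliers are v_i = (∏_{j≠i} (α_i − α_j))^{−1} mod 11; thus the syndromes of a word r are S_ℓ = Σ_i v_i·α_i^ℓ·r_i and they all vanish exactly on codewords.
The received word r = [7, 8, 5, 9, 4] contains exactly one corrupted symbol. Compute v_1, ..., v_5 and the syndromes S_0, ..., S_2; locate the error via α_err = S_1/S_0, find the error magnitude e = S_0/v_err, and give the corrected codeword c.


S = (2, 6, 7), error at position 2, error magnitude e = 7, c = [7, 1, 5, 9, 4].

Step 1: column multipliers v_i = (∏_{j≠i}(α_i − α_j))^{−1} mod 11.
  i = 1 (α = 2): (2−3)(2−6)(2−9)(2−8) = (−1)·(−4)·(−7)·(−6) = 168 ≡ 3, so v_1 = 3^{−1} = 4 (mod 11).
  i = 2 (α = 3): (3−2)(3−6)(3−9)(3−8) = 1·(−3)·(−6)·(−5) = −90 ≡ 9, so v_2 = 9^{−1} = 5 (mod 11).
  i = 3 (α = 6): (6−2)(6−3)(6−9)(6−8) = 4·3·(−3)·(−2) = 72 ≡ 6, so v_3 = 6^{−1} = 2 (mod 11).
  i = 4 (α = 9): (9−2)(9−3)(9−6)(9−8) = 7·6·3·1 = 126 ≡ 5, so v_4 = 5^{−1} = 9 (mod 11).
  i = 5 (α = 8): (8−2)(8−3)(8−6)(8−9) = 6·5·2·(−1) = −60 ≡ 6, so v_5 = 6^{−1} = 2 (mod 11).
  v = [4, 5, 2, 9, 2].
Step 2: syndromes of r = [7, 8, 5, 9, 4] (all sums mod 11).
  S_0 = Σ v_i r_i = 4·7 + 5·8 + 2·5 + 9·9 + 2·4 = 167 ≡ 2.
  S_1 = Σ v_i α_i r_i = 4·2·7 + 5·3·8 + 2·6·5 + 9·9·9 + 2·8·4 = 1029 ≡ 6.
  α_i^2 mod 11 = [4, 9, 3, 4, 9].
  S_2 = Σ v_i α_i^2 r_i = 4·4·7 + 5·9·8 + 2·3·5 + 9·4·9 + 2·9·4 = 898 ≡ 7.
  S = (2, 6, 7) ≠ 0, so r is not a codeword (an error is present).
Step 3: locate the error. For a single error e at position i, S_ℓ = v_i·e·α_i^ℓ, so α_err = S_1/S_0.
  S_0^{−1} = 2^{−1} = 6 (mod 11), so α_err = 6·6 = 36 ≡ 3 = α_2. Error position i = 2.
  Consistency check: S_2/S_1 = 7·2 = 14 ≡ 3 = α_err ✓ (single-error assumption holds).
Step 4: error magnitude e = S_0/v_2 = S_0·∏_{j≠2}(α_2 − α_j) = 2·9 = 18 ≡ 7 (mod 11).
Step 5: correct position 2: c_2 = r_2 − e = 8 − 7 ≡ 1 (mod 11). Hence c = [7, 1, 5, 9, 4].
  Check: interpolating c through the α_i gives m(x) = 8 + 5·x (degree < 2) with m(α_i) = c_i for every i, so c is indeed a codeword.


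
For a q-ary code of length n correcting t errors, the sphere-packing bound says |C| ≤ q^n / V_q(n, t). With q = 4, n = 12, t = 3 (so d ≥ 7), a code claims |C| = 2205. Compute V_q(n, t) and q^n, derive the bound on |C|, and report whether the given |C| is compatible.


V_q(n, t) = 6571, q^n = 16777216, Hamming bound = 2553, |C| = 2205 ≤ bound (satisfied).

Step 1: Compute V_q(n, t) = Σ_{j=0}^3 C(n, j) (q−1)^j.
  j = 0: C(12,0)·(3)^0 = 1·1 = 1.
  j = 1: C(12,1)·(3)^1 = 12·3 = 36.
  j = 2: C(12,2)·(3)^2 = 66·9 = 594.
  j = 3: C(12,3)·(3)^3 = 220·27 = 5940.
  V_q(n, t) = 1 + 36 + 594 + 5940 = 6571.
Step 2: q^n = 4^12 = 16777216.
Step 3: Hamming bound ⌊q^n / V_q(n,t)⌋ = ⌊16777216/6571⌋ = 2553.
Step 4: Compare |C| = 2205 to 2553: satisfied.
The claimed |C| lies below the Hamming bound.


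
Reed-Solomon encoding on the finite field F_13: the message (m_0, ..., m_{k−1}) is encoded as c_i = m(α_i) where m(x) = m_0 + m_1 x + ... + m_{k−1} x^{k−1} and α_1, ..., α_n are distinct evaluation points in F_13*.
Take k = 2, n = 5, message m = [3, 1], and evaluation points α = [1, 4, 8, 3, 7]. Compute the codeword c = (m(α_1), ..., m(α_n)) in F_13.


c = [4, 7, 11, 6, 10]

Message polynomial: m(x) = 3 + 1·x (mod 13).
For each evaluation point α_i, compute m(α_i) mod 13:
  α_1 = 1: Horner steps 1 → 4, so m(1) = 4.
  α_2 = 4: Horner steps 1 → 7, so m(4) = 7.
  α_3 = 8: Horner steps 1 → 11, so m(8) = 11.
  α_4 = 3: Horner steps 1 → 6, so m(3) = 6.
  α_5 = 7: Horner steps 1 → 10, so m(7) = 10.
Codeword c = [4, 7, 11, 6, 10] ∈ F_13^5.


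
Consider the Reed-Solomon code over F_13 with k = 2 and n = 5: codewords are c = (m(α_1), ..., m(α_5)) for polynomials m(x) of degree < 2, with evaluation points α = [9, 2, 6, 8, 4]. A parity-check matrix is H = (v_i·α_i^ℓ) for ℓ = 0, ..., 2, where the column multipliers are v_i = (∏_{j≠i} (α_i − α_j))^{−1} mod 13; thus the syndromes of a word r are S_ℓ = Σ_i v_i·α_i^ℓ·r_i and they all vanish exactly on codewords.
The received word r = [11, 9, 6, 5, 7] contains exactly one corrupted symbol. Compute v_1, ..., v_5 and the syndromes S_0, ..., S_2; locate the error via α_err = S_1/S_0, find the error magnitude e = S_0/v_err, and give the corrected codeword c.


S = (6, 12, 11), error at position 2, error magnitude e = 1, c = [11, 8, 6, 5, 7].

Step 1: column multipliers v_i = (∏_{j≠i}(α_i − α_j))^{−1} mod 13.
  i = 1 (α = 9): (9−2)(9−6)(9−8)(9−4) = 7·3·1·5 = 105 ≡ 1, so v_1 = 1^{−1} = 1 (mod 13).
  i = 2 (α = 2): (2−9)(2−6)(2−8)(2−4) = (−7)·(−4)·(−6)·(−2) = 336 ≡ 11, so v_2 = 11^{−1} = 6 (mod 13).
  i = 3 (α = 6): (6−9)(6−2)(6−8)(6−4) = (−3)·4·(−2)·2 = 48 ≡ 9, so v_3 = 9^{−1} = 3 (mod 13).
  i = 4 (α = 8): (8−9)(8−2)(8−6)(8−4) = (−1)·6·2·4 = −48 ≡ 4, so v_4 = 4^{−1} = 10 (mod 13).
  i = 5 (α = 4): (4−9)(4−2)(4−6)(4−8) = (−5)·2·(−2)·(−4) = −80 ≡ 11, so v_5 = 11^{−1} = 6 (mod 13).
  v = [1, 6, 3, 10, 6].
Step 2: syndromes of r = [11, 9, 6, 5, 7] (all sums mod 13).
  S_0 = Σ v_i r_i = 1·11 + 6·9 + 3·6 + 10·5 + 6·7 = 175 ≡ 6.
  S_1 = Σ v_i α_i r_i = 1·9·11 + 6·2·9 + 3·6·6 + 10·8·5 + 6·4·7 = 883 ≡ 12.
  α_i^2 mod 13 = [3, 4, 10, 12, 3].
  S_2 = Σ v_i α_i^2 r_i = 1·3·11 + 6·4·9 + 3·10·6 + 10·12·5 + 6·3·7 = 1155 ≡ 11.
  S = (6, 12, 11) ≠ 0, so r is not a codeword (an error is present).
Step 3: locate the error. For a single error e at position i, S_ℓ = v_i·e·α_i^ℓ, so α_err = S_1/S_0.
  S_0^{−1} = 6^{−1} = 11 (mod 13), so α_err = 12·11 = 132 ≡ 2 = α_2. Error position i = 2.
  Consistency check: S_2/S_1 = 11·12 = 132 ≡ 2 = α_err ✓ (single-error assumption holds).
Step 4: error magnitude e = S_0/v_2 = S_0·∏_{j≠2}(α_2 − α_j) = 6·11 = 66 ≡ 1 (mod 13).
Step 5: correct position 2: c_2 = r_2 − e = 9 − 1 ≡ 8 (mod 13). Hence c = [11, 8, 6, 5, 7].
  Check: interpolating c through the α_i gives m(x) = 9 + 6·x (degree < 2) with m(α_i) = c_i for every i, so c is indeed a codeword.


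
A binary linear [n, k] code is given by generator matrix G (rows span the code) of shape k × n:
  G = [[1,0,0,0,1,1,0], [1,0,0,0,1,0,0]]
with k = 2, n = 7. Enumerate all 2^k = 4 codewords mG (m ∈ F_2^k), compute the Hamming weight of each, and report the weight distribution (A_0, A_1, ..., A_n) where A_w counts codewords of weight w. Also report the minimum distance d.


Weight distribution: A_0 = 1, A_1 = 1, A_2 = 1, A_3 = 1. Minimum distance d = 1.

Enumerate all 2^2 = 4 messages m ∈ F_2^2.
For each, compute codeword c = mG in F_2^7, then tally its weight.
  m = 00 → c = 0000000, weight = 0.
  m = 10 → c = 1000110, weight = 3.
  m = 01 → c = 1000100, weight = 2.
  m = 11 → c = 0000010, weight = 1.
Tally weights:
  weight 0: 1 codewords.
  weight 1: 1 codewords.
  weight 2: 1 codewords.
  weight 3: 1 codewords.
Minimum distance d = smallest w > 0 with A_w > 0 = 1.
Sanity: Σ A_w = 4 = 2^2 = 4 ✓.


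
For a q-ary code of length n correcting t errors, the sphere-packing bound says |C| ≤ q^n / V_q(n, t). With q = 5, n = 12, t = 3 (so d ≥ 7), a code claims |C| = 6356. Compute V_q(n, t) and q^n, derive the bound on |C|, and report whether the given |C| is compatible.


V_q(n, t) = 15185, q^n = 244140625, Hamming bound = 16077, |C| = 6356 ≤ bound (satisfied).

Step 1: Compute V_q(n, t) = Σ_{j=0}^3 C(n, j) (q−1)^j.
  j = 0: C(12,0)·(4)^0 = 1·1 = 1.
  j = 1: C(12,1)·(4)^1 = 12·4 = 48.
  j = 2: C(12,2)·(4)^2 = 66·16 = 1056.
  j = 3: C(12,3)·(4)^3 = 220·64 = 14080.
  V_q(n, t) = 1 + 48 + 1056 + 14080 = 15185.
Step 2: q^n = 5^12 = 244140625.
Step 3: Hamming bound ⌊q^n / V_q(n,t)⌋ = ⌊244140625/15185⌋ = 16077.
Step 4: Compare |C| = 6356 to 16077: satisfied.
The claimed |C| lies below the Hamming bound.


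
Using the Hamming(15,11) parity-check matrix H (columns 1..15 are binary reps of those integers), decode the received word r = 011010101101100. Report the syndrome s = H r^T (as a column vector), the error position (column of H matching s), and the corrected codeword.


s = (0, 0, 0, 1)^T, error position = 1, corrected codeword c = 111010101101100

Compute s = H r^T mod 2 one row at a time:
  s_1 = 0 + 1 + 1 + 0 + 1 + 1 + 0 + 0 = 4 ≡ 0 (mod 2).
  s_2 = 0 + 1 + 0 + 1 + 1 + 1 + 0 + 0 = 4 ≡ 0 (mod 2).
  s_3 = 1 + 1 + 0 + 1 + 1 + 0 + 0 + 0 = 4 ≡ 0 (mod 2).
  s_4 = 0 + 1 + 1 + 1 + 1 + 0 + 1 + 0 = 5 ≡ 1 (mod 2).
s = (0, 0, 0, 1)^T — this equals column 1 of H (binary 0001), so error is at position 1.
Correct: flip bit 1 of r = 011010101101100 to get c = 111010101101100.


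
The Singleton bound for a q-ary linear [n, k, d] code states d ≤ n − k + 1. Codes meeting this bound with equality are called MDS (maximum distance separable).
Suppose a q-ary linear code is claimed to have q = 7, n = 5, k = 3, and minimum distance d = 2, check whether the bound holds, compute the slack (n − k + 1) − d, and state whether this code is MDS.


Singleton RHS = n − k + 1 = 3, slack = 1, bound satisfied, not MDS.

Singleton bound: d ≤ n − k + 1.
Here n = 5, k = 3, so n − k + 1 = 3.
Given d = 2, check d ≤ 3: YES.
Slack = (n − k + 1) − d = 1.
The code is NOT MDS (slack = 1 > 0).
Description: the claimed parameters are [5, 3, 2]_7; such a code would be non-MDS.


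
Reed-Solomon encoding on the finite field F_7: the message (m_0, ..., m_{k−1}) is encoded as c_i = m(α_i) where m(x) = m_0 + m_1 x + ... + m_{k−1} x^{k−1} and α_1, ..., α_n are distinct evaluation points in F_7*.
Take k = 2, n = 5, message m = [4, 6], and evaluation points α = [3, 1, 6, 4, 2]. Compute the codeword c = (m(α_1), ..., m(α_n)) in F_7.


c = [1, 3, 5, 0, 2]

Message polynomial: m(x) = 4 + 6·x (mod 7).
For each evaluation point α_i, compute m(α_i) mod 7:
  α_1 = 3: Horner steps 6 → 1, so m(3) = 1.
  α_2 = 1: Horner steps 6 → 3, so m(1) = 3.
  α_3 = 6: Horner steps 6 → 5, so m(6) = 5.
  α_4 = 4: Horner steps 6 → 0, so m(4) = 0.
  α_5 = 2: Horner steps 6 → 2, so m(2) = 2.
Codeword c = [1, 3, 5, 0, 2] ∈ F_7^5.


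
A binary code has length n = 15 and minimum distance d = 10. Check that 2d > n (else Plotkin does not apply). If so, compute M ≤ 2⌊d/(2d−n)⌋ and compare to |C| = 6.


Plotkin bound M ≤ 4; given |C| = 6 > bound (violated).

Check applicability: 2d = 20, n = 15.
2d − n = 5 > 0, so Plotkin applies.
Compute d/(2d−n) = 10/5 ≈ 2.0000.
⌊d/(2d−n)⌋ = 2.
Plotkin bound: M ≤ 2·2 = 4.
Given |C| = 6, check: VIOLATED.
This |C| is above the Plotkin bound, so no binary code with n = 15, d = 10 and 6 codewords exists.


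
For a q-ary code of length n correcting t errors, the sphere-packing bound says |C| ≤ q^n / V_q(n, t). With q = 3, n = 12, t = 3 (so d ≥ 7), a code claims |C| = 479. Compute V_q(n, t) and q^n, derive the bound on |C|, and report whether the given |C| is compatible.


V_q(n, t) = 2049, q^n = 531441, Hamming bound = 259, |C| = 479 > bound (violated).

Step 1: Compute V_q(n, t) = Σ_{j=0}^3 C(n, j) (q−1)^j.
  j = 0: C(12,0)·(2)^0 = 1·1 = 1.
  j = 1: C(12,1)·(2)^1 = 12·2 = 24.
  j = 2: C(12,2)·(2)^2 = 66·4 = 264.
  j = 3: C(12,3)·(2)^3 = 220·8 = 1760.
  V_q(n, t) = 1 + 24 + 264 + 1760 = 2049.
Step 2: q^n = 3^12 = 531441.
Step 3: Hamming bound ⌊q^n / V_q(n,t)⌋ = ⌊531441/2049⌋ = 259.
Step 4: Compare |C| = 479 to 259: violated.
The claimed |C| lies above the Hamming bound, so no 3-ary code of length 12 with d ≥ 7 can have 479 codewords.


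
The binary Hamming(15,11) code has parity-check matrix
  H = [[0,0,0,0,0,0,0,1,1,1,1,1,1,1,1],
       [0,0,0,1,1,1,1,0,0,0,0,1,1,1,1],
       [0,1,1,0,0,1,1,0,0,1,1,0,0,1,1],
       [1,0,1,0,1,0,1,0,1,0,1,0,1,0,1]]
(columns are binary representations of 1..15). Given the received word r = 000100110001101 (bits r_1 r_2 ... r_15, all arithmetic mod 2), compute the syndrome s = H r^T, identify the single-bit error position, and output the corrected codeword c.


s = (0, 1, 0, 1)^T, error position = 5, corrected codeword c = 000110110001101

Compute s = H r^T mod 2 one row at a time:
  s_1 = 1 + 0 + 0 + 0 + 1 + 1 + 0 + 1 = 4 ≡ 0 (mod 2).
  s_2 = 1 + 0 + 0 + 1 + 1 + 1 + 0 + 1 = 5 ≡ 1 (mod 2).
  s_3 = 0 + 0 + 0 + 1 + 0 + 0 + 0 + 1 = 2 ≡ 0 (mod 2).
  s_4 = 0 + 0 + 0 + 1 + 0 + 0 + 1 + 1 = 3 ≡ 1 (mod 2).
s = (0, 1, 0, 1)^T — this equals column 5 of H (binary 0101), so error is at position 5.
Correct: flip bit 5 of r = 000100110001101 to get c = 000110110001101.


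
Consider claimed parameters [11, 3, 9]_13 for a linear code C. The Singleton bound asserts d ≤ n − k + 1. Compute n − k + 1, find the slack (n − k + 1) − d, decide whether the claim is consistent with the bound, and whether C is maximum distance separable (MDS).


Singleton RHS = n − k + 1 = 9, slack = 0, bound satisfied, MDS.

Singleton bound: d ≤ n − k + 1.
Here n = 11, k = 3, so n − k + 1 = 9.
Given d = 9, check d ≤ 9: YES.
Slack = (n − k + 1) − d = 0.
The code is MDS (slack = 0).
Description: the claimed parameters are [11, 3, 9]_13; such a code would be MDS (meets Singleton bound).


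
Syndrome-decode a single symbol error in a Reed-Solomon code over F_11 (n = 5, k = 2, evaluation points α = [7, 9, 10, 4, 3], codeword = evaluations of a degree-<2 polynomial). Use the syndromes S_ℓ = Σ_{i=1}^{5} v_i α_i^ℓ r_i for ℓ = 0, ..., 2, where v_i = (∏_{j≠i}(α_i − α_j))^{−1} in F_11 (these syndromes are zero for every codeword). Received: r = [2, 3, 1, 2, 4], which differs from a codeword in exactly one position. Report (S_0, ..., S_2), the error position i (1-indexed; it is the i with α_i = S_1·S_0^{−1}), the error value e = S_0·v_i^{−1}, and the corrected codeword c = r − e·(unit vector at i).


S = (1, 7, 5), error at position 1, error magnitude e = 6, c = [7, 3, 1, 2, 4].

Step 1: column multipliers v_i = (∏_{j≠i}(α_i − α_j))^{−1} mod 11.
  i = 1 (α = 7): (7−9)(7−10)(7−4)(7−3) = (−2)·(−3)·3·4 = 72 ≡ 6, so v_1 = 6^{−1} = 2 (mod 11).
  i = 2 (α = 9): (9−7)(9−10)(9−4)(9−3) = 2·(−1)·5·6 = −60 ≡ 6, so v_2 = 6^{−1} = 2 (mod 11).
  i = 3 (α = 10): (10−7)(10−9)(10−4)(10−3) = 3·1·6·7 = 126 ≡ 5, so v_3 = 5^{−1} = 9 (mod 11).
  i = 4 (α = 4): (4−7)(4−9)(4−10)(4−3) = (−3)·(−5)·(−6)·1 = −90 ≡ 9, so v_4 = 9^{−1} = 5 (mod 11).
  i = 5 (α = 3): (3−7)(3−9)(3−10)(3−4) = (−4)·(−6)·(−7)·(−1) = 168 ≡ 3, so v_5 = 3^{−1} = 4 (mod 11).
  v = [2, 2, 9, 5, 4].
Step 2: syndromes of r = [2, 3, 1, 2, 4] (all sums mod 11).
  S_0 = Σ v_i r_i = 2·2 + 2·3 + 9·1 + 5·2 + 4·4 = 45 ≡ 1.
  S_1 = Σ v_i α_i r_i = 2·7·2 + 2·9·3 + 9·10·1 + 5·4·2 + 4·3·4 = 260 ≡ 7.
  α_i^2 mod 11 = [5, 4, 1, 5, 9].
  S_2 = Σ v_i α_i^2 r_i = 2·5·2 + 2·4·3 + 9·1·1 + 5·5·2 + 4·9·4 = 247 ≡ 5.
  S = (1, 7, 5) ≠ 0, so r is not a codeword (an error is present).
Step 3: locate the error. For a single error e at position i, S_ℓ = v_i·e·α_i^ℓ, so α_err = S_1/S_0.
  S_0^{−1} = 1^{−1} = 1 (mod 11), so α_err = 7·1 = 7 ≡ 7 = α_1. Error position i = 1.
  Consistency check: S_2/S_1 = 5·8 = 40 ≡ 7 = α_err ✓ (single-error assumption holds).
Step 4: error magnitude e = S_0/v_1 = S_0·∏_{j≠1}(α_1 − α_j) = 1·6 = 6 ≡ 6 (mod 11).
Step 5: correct position 1: c_1 = r_1 − e = 2 − 6 ≡ 7 (mod 11). Hence c = [7, 3, 1, 2, 4].
  Check: interpolating c through the α_i gives m(x) = 10 + 9·x (degree < 2) with m(α_i) = c_i for every i, so c is indeed a codeword.


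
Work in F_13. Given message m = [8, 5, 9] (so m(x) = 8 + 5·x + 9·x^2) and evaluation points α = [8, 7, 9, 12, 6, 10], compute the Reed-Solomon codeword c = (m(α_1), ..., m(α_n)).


c = [0, 3, 2, 12, 11, 9]

Message polynomial: m(x) = 8 + 5·x + 9·x^2 (mod 13).
For each evaluation point α_i, compute m(α_i) mod 13:
  α_1 = 8: Horner steps 9 → 12 → 0, so m(8) = 0.
  α_2 = 7: Horner steps 9 → 3 → 3, so m(7) = 3.
  α_3 = 9: Horner steps 9 → 8 → 2, so m(9) = 2.
  α_4 = 12: Horner steps 9 → 9 → 12, so m(12) = 12.
  α_5 = 6: Horner steps 9 → 7 → 11, so m(6) = 11.
  α_6 = 10: Horner steps 9 → 4 → 9, so m(10) = 9.
Codeword c = [0, 3, 2, 12, 11, 9] ∈ F_13^6.


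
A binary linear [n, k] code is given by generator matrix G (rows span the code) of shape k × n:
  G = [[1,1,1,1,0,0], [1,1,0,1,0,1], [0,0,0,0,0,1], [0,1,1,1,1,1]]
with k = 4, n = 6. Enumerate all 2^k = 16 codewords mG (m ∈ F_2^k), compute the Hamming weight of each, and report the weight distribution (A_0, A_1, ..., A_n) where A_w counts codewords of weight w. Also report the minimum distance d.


Weight distribution: A_0 = 1, A_1 = 2, A_2 = 2, A_3 = 4, A_4 = 5, A_5 = 2. Minimum distance d = 1.

Enumerate all 2^4 = 16 messages m ∈ F_2^4.
For each, compute codeword c = mG in F_2^6, then tally its weight.
  m = 0000 → c = 000000, weight = 0.
  m = 1000 → c = 111100, weight = 4.
  m = 0100 → c = 110101, weight = 4.
  m = 1100 → c = 001001, weight = 2.
  m = 0010 → c = 000001, weight = 1.
  m = 1010 → c = 111101, weight = 5.
  m = 0110 → c = 110100, weight = 3.
  m = 1110 → c = 001000, weight = 1.
  m = 0001 → c = 011111, weight = 5.
  m = 1001 → c = 100011, weight = 3.
  m = 0101 → c = 101010, weight = 3.
  m = 1101 → c = 010110, weight = 3.
  m = 0011 → c = 011110, weight = 4.
  m = 1011 → c = 100010, weight = 2.
  m = 0111 → c = 101011, weight = 4.
  m = 1111 → c = 010111, weight = 4.
Tally weights:
  weight 0: 1 codewords.
  weight 1: 2 codewords.
  weight 2: 2 codewords.
  weight 3: 4 codewords.
  weight 4: 5 codewords.
  weight 5: 2 codewords.
Minimum distance d = smallest w > 0 with A_w > 0 = 1.
Sanity: Σ A_w = 16 = 2^4 = 16 ✓.


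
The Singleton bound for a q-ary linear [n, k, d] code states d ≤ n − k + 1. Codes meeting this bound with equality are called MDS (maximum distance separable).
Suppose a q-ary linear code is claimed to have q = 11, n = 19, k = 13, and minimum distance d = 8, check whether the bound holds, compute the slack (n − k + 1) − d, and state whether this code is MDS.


Singleton RHS = n − k + 1 = 7, slack = -1, bound violated (no such code; not MDS).

Singleton bound: d ≤ n − k + 1.
Here n = 19, k = 13, so n − k + 1 = 7.
Given d = 8, check d ≤ 7: NO.
Slack = (n − k + 1) − d = -1.
The slack is negative: d = 8 exceeds n − k + 1 = 7 by 1, so the Singleton bound is violated and no linear [19, 13, 8]_11 code can exist. In particular it is not MDS (MDS requires d = n − k + 1 exactly).
Description: the claimed parameters are [19, 13, 8]_11; such a code would be impossible (violates the Singleton bound).


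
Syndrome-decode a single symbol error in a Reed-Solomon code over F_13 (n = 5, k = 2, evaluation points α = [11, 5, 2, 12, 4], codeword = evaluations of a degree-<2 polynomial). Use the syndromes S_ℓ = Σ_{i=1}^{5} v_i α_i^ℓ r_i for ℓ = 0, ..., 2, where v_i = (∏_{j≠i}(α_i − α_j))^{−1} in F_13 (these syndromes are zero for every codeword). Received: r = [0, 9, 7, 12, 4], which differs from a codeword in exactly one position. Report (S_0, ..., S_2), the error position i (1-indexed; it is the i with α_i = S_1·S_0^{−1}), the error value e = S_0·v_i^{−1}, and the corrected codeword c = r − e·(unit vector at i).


S = (7, 6, 7), error at position 4, error magnitude e = 7, c = [0, 9, 7, 5, 4].

Step 1: column multipliers v_i = (∏_{j≠i}(α_i − α_j))^{−1} mod 13.
  i = 1 (α = 11): (11−5)(11−2)(11−12)(11−4) = 6·9·(−1)·7 = −378 ≡ 12, so v_1 = 12^{−1} = 12 (mod 13).
  i = 2 (α = 5): (5−11)(5−2)(5−12)(5−4) = (−6)·3·(−7)·1 = 126 ≡ 9, so v_2 = 9^{−1} = 3 (mod 13).
  i = 3 (α = 2): (2−11)(2−5)(2−12)(2−4) = (−9)·(−3)·(−10)·(−2) = 540 ≡ 7, so v_3 = 7^{−1} = 2 (mod 13).
  i = 4 (α = 12): (12−11)(12−5)(12−2)(12−4) = 1·7·10·8 = 560 ≡ 1, so v_4 = 1^{−1} = 1 (mod 13).
  i = 5 (α = 4): (4−11)(4−5)(4−2)(4−12) = (−7)·(−1)·2·(−8) = −112 ≡ 5, so v_5 = 5^{−1} = 8 (mod 13).
  v = [12, 3, 2, 1, 8].
Step 2: syndromes of r = [0, 9, 7, 12, 4] (all sums mod 13).
  S_0 = Σ v_i r_i = 12·0 + 3·9 + 2·7 + 1·12 + 8·4 = 85 ≡ 7.
  S_1 = Σ v_i α_i r_i = 12·11·0 + 3·5·9 + 2·2·7 + 1·12·12 + 8·4·4 = 435 ≡ 6.
  α_i^2 mod 13 = [4, 12, 4, 1, 3].
  S_2 = Σ v_i α_i^2 r_i = 12·4·0 + 3·12·9 + 2·4·7 + 1·1·12 + 8·3·4 = 488 ≡ 7.
  S = (7, 6, 7) ≠ 0, so r is not a codeword (an error is present).
Step 3: locate the error. For a single error e at position i, S_ℓ = v_i·e·α_i^ℓ, so α_err = S_1/S_0.
  S_0^{−1} = 7^{−1} = 2 (mod 13), so α_err = 6·2 = 12 ≡ 12 = α_4. Error position i = 4.
  Consistency check: S_2/S_1 = 7·11 = 77 ≡ 12 = α_err ✓ (single-error assumption holds).
Step 4: error magnitude e = S_0/v_4 = S_0·∏_{j≠4}(α_4 − α_j) = 7·1 = 7 ≡ 7 (mod 13).
Step 5: correct position 4: c_4 = r_4 − e = 12 − 7 ≡ 5 (mod 13). Hence c = [0, 9, 7, 5, 4].
  Check: interpolating c through the α_i gives m(x) = 10 + 5·x (degree < 2) with m(α_i) = c_i for every i, so c is indeed a codeword.


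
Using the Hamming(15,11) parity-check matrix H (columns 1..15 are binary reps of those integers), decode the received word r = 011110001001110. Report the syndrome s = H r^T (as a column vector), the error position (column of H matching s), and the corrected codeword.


s = (0, 1, 1, 0)^T, error position = 6, corrected codeword c = 011111001001110

Compute s = H r^T mod 2 one row at a time:
  s_1 = 0 + 1 + 0 + 0 + 1 + 1 + 1 + 0 = 4 ≡ 0 (mod 2).
  s_2 = 1 + 1 + 0 + 0 + 1 + 1 + 1 + 0 = 5 ≡ 1 (mod 2).
  s_3 = 1 + 1 + 0 + 0 + 0 + 0 + 1 + 0 = 3 ≡ 1 (mod 2).
  s_4 = 0 + 1 + 1 + 0 + 1 + 0 + 1 + 0 = 4 ≡ 0 (mod 2).
s = (0, 1, 1, 0)^T — this equals column 6 of H (binary 0110), so error is at position 6.
Correct: flip bit 6 of r = 011110001001110 to get c = 011111001001110.


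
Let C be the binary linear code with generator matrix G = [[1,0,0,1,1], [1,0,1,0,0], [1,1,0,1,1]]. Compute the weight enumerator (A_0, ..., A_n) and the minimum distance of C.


Weight distribution: A_0 = 1, A_1 = 1, A_2 = 1, A_3 = 3, A_4 = 2. Minimum distance d = 1.

Enumerate all 2^3 = 8 messages m ∈ F_2^3.
For each, compute codeword c = mG in F_2^5, then tally its weight.
  m = 000 → c = 00000, weight = 0.
  m = 100 → c = 10011, weight = 3.
  m = 010 → c = 10100, weight = 2.
  m = 110 → c = 00111, weight = 3.
  m = 001 → c = 11011, weight = 4.
  m = 101 → c = 01000, weight = 1.
  m = 011 → c = 01111, weight = 4.
  m = 111 → c = 11100, weight = 3.
Tally weights:
  weight 0: 1 codewords.
  weight 1: 1 codewords.
  weight 2: 1 codewords.
  weight 3: 3 codewords.
  weight 4: 2 codewords.
Minimum distance d = smallest w > 0 with A_w > 0 = 1.
Sanity: Σ A_w = 8 = 2^3 = 8 ✓.


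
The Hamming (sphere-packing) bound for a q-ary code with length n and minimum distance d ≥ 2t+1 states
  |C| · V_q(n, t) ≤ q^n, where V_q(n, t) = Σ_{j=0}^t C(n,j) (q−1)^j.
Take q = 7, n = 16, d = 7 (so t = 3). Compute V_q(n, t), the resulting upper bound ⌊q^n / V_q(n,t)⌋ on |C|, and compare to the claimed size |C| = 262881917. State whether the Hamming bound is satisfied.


V_q(n, t) = 125377, q^n = 33232930569601, Hamming bound = 265064011, |C| = 262881917 ≤ bound (satisfied).

Step 1: Compute V_q(n, t) = Σ_{j=0}^3 C(n, j) (q−1)^j.
  j = 0: C(16,0)·(6)^0 = 1·1 = 1.
  j = 1: C(16,1)·(6)^1 = 16·6 = 96.
  j = 2: C(16,2)·(6)^2 = 120·36 = 4320.
  j = 3: C(16,3)·(6)^3 = 560·216 = 120960.
  V_q(n, t) = 1 + 96 + 4320 + 120960 = 125377.
Step 2: q^n = 7^16 = 33232930569601.
Step 3: Hamming bound ⌊q^n / V_q(n,t)⌋ = ⌊33232930569601/125377⌋ = 265064011.
Step 4: Compare |C| = 262881917 to 265064011: satisfied.
The claimed |C| lies below the Hamming bound.


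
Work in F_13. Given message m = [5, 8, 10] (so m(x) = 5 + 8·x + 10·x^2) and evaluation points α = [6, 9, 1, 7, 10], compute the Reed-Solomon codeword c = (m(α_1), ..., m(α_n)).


c = [10, 3, 10, 5, 6]

Message polynomial: m(x) = 5 + 8·x + 10·x^2 (mod 13).
For each evaluation point α_i, compute m(α_i) mod 13:
  α_1 = 6: Horner steps 10 → 3 → 10, so m(6) = 10.
  α_2 = 9: Horner steps 10 → 7 → 3, so m(9) = 3.
  α_3 = 1: Horner steps 10 → 5 → 10, so m(1) = 10.
  α_4 = 7: Horner steps 10 → 0 → 5, so m(7) = 5.
  α_5 = 10: Horner steps 10 → 4 → 6, so m(10) = 6.
Codeword c = [10, 3, 10, 5, 6] ∈ F_13^5.


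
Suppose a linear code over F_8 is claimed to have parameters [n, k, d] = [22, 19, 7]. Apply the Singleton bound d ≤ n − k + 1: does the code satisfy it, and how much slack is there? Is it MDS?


Singleton RHS = n − k + 1 = 4, slack = -3, bound violated (no such code; not MDS).

Singleton bound: d ≤ n − k + 1.
Here n = 22, k = 19, so n − k + 1 = 4.
Given d = 7, check d ≤ 4: NO.
Slack = (n − k + 1) − d = -3.
The slack is negative: d = 7 exceeds n − k + 1 = 4 by 3, so the Singleton bound is violated and no linear [22, 19, 7]_8 code can exist. In particular it is not MDS (MDS requires d = n − k + 1 exactly).
Description: the claimed parameters are [22, 19, 7]_8; such a code would be impossible (violates the Singleton bound).


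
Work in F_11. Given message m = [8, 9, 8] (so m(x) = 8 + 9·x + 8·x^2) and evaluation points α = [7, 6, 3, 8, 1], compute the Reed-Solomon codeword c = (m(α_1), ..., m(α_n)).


c = [1, 9, 8, 9, 3]

Message polynomial: m(x) = 8 + 9·x + 8·x^2 (mod 11).
For each evaluation point α_i, compute m(α_i) mod 11:
  α_1 = 7: Horner steps 8 → 10 → 1, so m(7) = 1.
  α_2 = 6: Horner steps 8 → 2 → 9, so m(6) = 9.
  α_3 = 3: Horner steps 8 → 0 → 8, so m(3) = 8.
  α_4 = 8: Horner steps 8 → 7 → 9, so m(8) = 9.
  α_5 = 1: Horner steps 8 → 6 → 3, so m(1) = 3.
Codeword c = [1, 9, 8, 9, 3] ∈ F_11^5.


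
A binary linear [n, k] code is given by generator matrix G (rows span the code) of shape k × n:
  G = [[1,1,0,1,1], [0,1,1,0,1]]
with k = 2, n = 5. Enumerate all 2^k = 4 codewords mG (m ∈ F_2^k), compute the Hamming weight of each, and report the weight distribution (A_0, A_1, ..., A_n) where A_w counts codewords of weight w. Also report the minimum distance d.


Weight distribution: A_0 = 1, A_3 = 2, A_4 = 1. Minimum distance d = 3.

Enumerate all 2^2 = 4 messages m ∈ F_2^2.
For each, compute codeword c = mG in F_2^5, then tally its weight.
  m = 00 → c = 00000, weight = 0.
  m = 10 → c = 11011, weight = 4.
  m = 01 → c = 01101, weight = 3.
  m = 11 → c = 10110, weight = 3.
Tally weights:
  weight 0: 1 codewords.
  weight 3: 2 codewords.
  weight 4: 1 codewords.
Minimum distance d = smallest w > 0 with A_w > 0 = 3.
Sanity: Σ A_w = 4 = 2^2 = 4 ✓.


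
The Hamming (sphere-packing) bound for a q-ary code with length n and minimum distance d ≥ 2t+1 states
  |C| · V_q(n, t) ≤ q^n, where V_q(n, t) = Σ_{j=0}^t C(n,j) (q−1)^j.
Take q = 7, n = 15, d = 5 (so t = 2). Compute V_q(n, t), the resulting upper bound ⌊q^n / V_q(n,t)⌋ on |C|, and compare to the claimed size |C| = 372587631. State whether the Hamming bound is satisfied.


V_q(n, t) = 3871, q^n = 4747561509943, Hamming bound = 1226443169, |C| = 372587631 ≤ bound (satisfied).

Step 1: Compute V_q(n, t) = Σ_{j=0}^2 C(n, j) (q−1)^j.
  j = 0: C(15,0)·(6)^0 = 1·1 = 1.
  j = 1: C(15,1)·(6)^1 = 15·6 = 90.
  j = 2: C(15,2)·(6)^2 = 105·36 = 3780.
  V_q(n, t) = 1 + 90 + 3780 = 3871.
Step 2: q^n = 7^15 = 4747561509943.
Step 3: Hamming bound ⌊q^n / V_q(n,t)⌋ = ⌊4747561509943/3871⌋ = 1226443169.
Step 4: Compare |C| = 372587631 to 1226443169: satisfied.
The claimed |C| lies below the Hamming bound.


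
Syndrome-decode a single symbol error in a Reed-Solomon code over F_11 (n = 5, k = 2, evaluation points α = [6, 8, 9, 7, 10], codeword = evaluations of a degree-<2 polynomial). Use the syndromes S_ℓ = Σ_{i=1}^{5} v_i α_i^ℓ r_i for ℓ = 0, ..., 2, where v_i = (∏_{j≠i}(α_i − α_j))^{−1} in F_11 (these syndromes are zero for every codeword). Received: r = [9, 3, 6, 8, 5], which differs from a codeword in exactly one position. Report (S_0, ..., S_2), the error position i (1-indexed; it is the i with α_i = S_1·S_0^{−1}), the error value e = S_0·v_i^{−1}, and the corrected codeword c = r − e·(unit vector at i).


S = (10, 3, 2), error at position 2, error magnitude e = 7, c = [9, 7, 6, 8, 5].

Step 1: column multipliers v_i = (∏_{j≠i}(α_i − α_j))^{−1} mod 11.
  i = 1 (α = 6): (6−8)(6−9)(6−7)(6−10) = (−2)·(−3)·(−1)·(−4) = 24 ≡ 2, so v_1 = 2^{−1} = 6 (mod 11).
  i = 2 (α = 8): (8−6)(8−9)(8−7)(8−10) = 2·(−1)·1·(−2) = 4 ≡ 4, so v_2 = 4^{−1} = 3 (mod 11).
  i = 3 (α = 9): (9−6)(9−8)(9−7)(9−10) = 3·1·2·(−1) = −6 ≡ 5, so v_3 = 5^{−1} = 9 (mod 11).
  i = 4 (α = 7): (7−6)(7−8)(7−9)(7−10) = 1·(−1)·(−2)·(−3) = −6 ≡ 5, so v_4 = 5^{−1} = 9 (mod 11).
  i = 5 (α = 10): (10−6)(10−8)(10−9)(10−7) = 4·2·1·3 = 24 ≡ 2, so v_5 = 2^{−1} = 6 (mod 11).
  v = [6, 3, 9, 9, 6].
Step 2: syndromes of r = [9, 3, 6, 8, 5] (all sums mod 11).
  S_0 = Σ v_i r_i = 6·9 + 3·3 + 9·6 + 9·8 + 6·5 = 219 ≡ 10.
  S_1 = Σ v_i α_i r_i = 6·6·9 + 3·8·3 + 9·9·6 + 9·7·8 + 6·10·5 = 1686 ≡ 3.
  α_i^2 mod 11 = [3, 9, 4, 5, 1].
  S_2 = Σ v_i α_i^2 r_i = 6·3·9 + 3·9·3 + 9·4·6 + 9·5·8 + 6·1·5 = 849 ≡ 2.
  S = (10, 3, 2) ≠ 0, so r is not a codeword (an error is present).
Step 3: locate the error. For a single error e at position i, S_ℓ = v_i·e·α_i^ℓ, so α_err = S_1/S_0.
  S_0^{−1} = 10^{−1} = 10 (mod 11), so α_err = 3·10 = 30 ≡ 8 = α_2. Error position i = 2.
  Consistency check: S_2/S_1 = 2·4 = 8 ≡ 8 = α_err ✓ (single-error assumption holds).
Step 4: error magnitude e = S_0/v_2 = S_0·∏_{j≠2}(α_2 − α_j) = 10·4 = 40 ≡ 7 (mod 11).
Step 5: correct position 2: c_2 = r_2 − e = 3 − 7 ≡ 7 (mod 11). Hence c = [9, 7, 6, 8, 5].
  Check: interpolating c through the α_i gives m(x) = 4 + 10·x (degree < 2) with m(α_i) = c_i for every i, so c is indeed a codeword.


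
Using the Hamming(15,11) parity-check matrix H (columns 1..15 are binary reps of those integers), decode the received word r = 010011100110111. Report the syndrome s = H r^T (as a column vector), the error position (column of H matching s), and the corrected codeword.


s = (1, 0, 1, 1)^T, error position = 11, corrected codeword c = 010011100100111

Compute s = H r^T mod 2 one row at a time:
  s_1 = 0 + 0 + 1 + 1 + 0 + 1 + 1 + 1 = 5 ≡ 1 (mod 2).
  s_2 = 0 + 1 + 1 + 1 + 0 + 1 + 1 + 1 = 6 ≡ 0 (mod 2).
  s_3 = 1 + 0 + 1 + 1 + 1 + 1 + 1 + 1 = 7 ≡ 1 (mod 2).
  s_4 = 0 + 0 + 1 + 1 + 0 + 1 + 1 + 1 = 5 ≡ 1 (mod 2).
s = (1, 0, 1, 1)^T — this equals column 11 of H (binary 1011), so error is at position 11.
Correct: flip bit 11 of r = 010011100110111 to get c = 010011100100111.


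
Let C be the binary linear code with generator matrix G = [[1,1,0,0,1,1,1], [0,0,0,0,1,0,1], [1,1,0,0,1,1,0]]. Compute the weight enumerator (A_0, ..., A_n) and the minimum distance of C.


Weight distribution: A_0 = 1, A_1 = 2, A_2 = 1, A_3 = 1, A_4 = 2, A_5 = 1. Minimum distance d = 1.

Enumerate all 2^3 = 8 messages m ∈ F_2^3.
For each, compute codeword c = mG in F_2^7, then tally its weight.
  m = 000 → c = 0000000, weight = 0.
  m = 100 → c = 1100111, weight = 5.
  m = 010 → c = 0000101, weight = 2.
  m = 110 → c = 1100010, weight = 3.
  m = 001 → c = 1100110, weight = 4.
  m = 101 → c = 0000001, weight = 1.
  m = 011 → c = 1100011, weight = 4.
  m = 111 → c = 0000100, weight = 1.
Tally weights:
  weight 0: 1 codewords.
  weight 1: 2 codewords.
  weight 2: 1 codewords.
  weight 3: 1 codewords.
  weight 4: 2 codewords.
  weight 5: 1 codewords.
Minimum distance d = smallest w > 0 with A_w > 0 = 1.
Sanity: Σ A_w = 8 = 2^3 = 8 ✓.


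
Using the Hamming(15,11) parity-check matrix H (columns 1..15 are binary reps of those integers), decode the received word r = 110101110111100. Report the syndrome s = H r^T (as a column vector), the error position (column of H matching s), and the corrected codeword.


s = (1, 1, 1, 0)^T, error position = 14, corrected codeword c = 110101110111110

Compute s = H r^T mod 2 one row at a time:
  s_1 = 1 + 0 + 1 + 1 + 1 + 1 + 0 + 0 = 5 ≡ 1 (mod 2).
  s_2 = 1 + 0 + 1 + 1 + 1 + 1 + 0 + 0 = 5 ≡ 1 (mod 2).
  s_3 = 1 + 0 + 1 + 1 + 1 + 1 + 0 + 0 = 5 ≡ 1 (mod 2).
  s_4 = 1 + 0 + 0 + 1 + 0 + 1 + 1 + 0 = 4 ≡ 0 (mod 2).
s = (1, 1, 1, 0)^T — this equals column 14 of H (binary 1110), so error is at position 14.
Correct: flip bit 14 of r = 110101110111100 to get c = 110101110111110.


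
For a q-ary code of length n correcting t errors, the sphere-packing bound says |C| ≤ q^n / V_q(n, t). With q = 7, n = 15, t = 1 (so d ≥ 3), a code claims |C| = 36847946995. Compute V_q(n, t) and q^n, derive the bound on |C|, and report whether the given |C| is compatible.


V_q(n, t) = 91, q^n = 4747561509943, Hamming bound = 52171005603, |C| = 36847946995 ≤ bound (satisfied).

Step 1: Compute V_q(n, t) = Σ_{j=0}^1 C(n, j) (q−1)^j.
  j = 0: C(15,0)·(6)^0 = 1·1 = 1.
  j = 1: C(15,1)·(6)^1 = 15·6 = 90.
  V_q(n, t) = 1 + 90 = 91.
Step 2: q^n = 7^15 = 4747561509943.
Step 3: Hamming bound ⌊q^n / V_q(n,t)⌋ = ⌊4747561509943/91⌋ = 52171005603.
Step 4: Compare |C| = 36847946995 to 52171005603: satisfied.
The claimed |C| lies below the Hamming bound.


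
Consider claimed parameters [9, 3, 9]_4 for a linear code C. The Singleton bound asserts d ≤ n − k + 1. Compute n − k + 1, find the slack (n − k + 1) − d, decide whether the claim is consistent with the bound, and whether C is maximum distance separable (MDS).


Singleton RHS = n − k + 1 = 7, slack = -2, bound violated (no such code; not MDS).

Singleton bound: d ≤ n − k + 1.
Here n = 9, k = 3, so n − k + 1 = 7.
Given d = 9, check d ≤ 7: NO.
Slack = (n − k + 1) − d = -2.
The slack is negative: d = 9 exceeds n − k + 1 = 7 by 2, so the Singleton bound is violated and no linear [9, 3, 9]_4 code can exist. In particular it is not MDS (MDS requires d = n − k + 1 exactly).
Description: the claimed parameters are [9, 3, 9]_4; such a code would be impossible (violates the Singleton bound).
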